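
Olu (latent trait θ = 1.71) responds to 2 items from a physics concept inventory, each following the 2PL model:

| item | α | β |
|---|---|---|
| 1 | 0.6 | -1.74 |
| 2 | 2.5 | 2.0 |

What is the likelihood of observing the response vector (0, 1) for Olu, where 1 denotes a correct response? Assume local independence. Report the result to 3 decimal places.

P(θ) = 1 / (1 + exp(−α(θ − β)))
P_1 = 1/(1+e^{-2.0700}) = 0.8880
P_2 = 1/(1+e^{0.7250}) = 0.3263
L = (1−P_1) × P_2 = 0.1120 × 0.3263 = 0.03656

0.037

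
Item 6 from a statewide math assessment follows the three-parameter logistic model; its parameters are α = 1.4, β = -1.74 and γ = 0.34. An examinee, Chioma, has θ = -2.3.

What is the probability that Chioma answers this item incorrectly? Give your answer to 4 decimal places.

P(θ) = γ + (1 − γ) · 1 / (1 + exp(−α(θ − β)))
Exponent: 1.4 × (-2.3 − (-1.74)) = -0.7840
1/(1 + e^{0.7840}) = 0.3135
P = 0.34 + 0.66 × 0.3135 = 0.5469
P(incorrect) = 1 − 0.5469 = 0.4531

0.4531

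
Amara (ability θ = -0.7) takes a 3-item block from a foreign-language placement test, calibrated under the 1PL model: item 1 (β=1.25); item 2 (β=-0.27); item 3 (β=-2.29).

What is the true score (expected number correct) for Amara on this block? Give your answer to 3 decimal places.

1.349

P(θ) = 1 / (1 + exp(−(θ − β)))
P_1 = 1/(1+e^{1.9500}) = 0.1246
P_2 = 1/(1+e^{0.4300}) = 0.3941
P_3 = 1/(1+e^{-1.5900}) = 0.8306
E[score] = 0.1246 + 0.3941 + 0.8306 = 1.3493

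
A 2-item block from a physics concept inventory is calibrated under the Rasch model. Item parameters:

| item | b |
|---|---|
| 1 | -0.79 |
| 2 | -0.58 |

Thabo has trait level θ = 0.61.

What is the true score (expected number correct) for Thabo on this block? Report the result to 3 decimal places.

1.569

P(θ) = 1 / (1 + exp(−(θ − b)))
P_1 = 1/(1+e^{-1.4000}) = 0.8022
P_2 = 1/(1+e^{-1.1900}) = 0.7667
E[score] = 0.8022 + 0.7667 = 1.5689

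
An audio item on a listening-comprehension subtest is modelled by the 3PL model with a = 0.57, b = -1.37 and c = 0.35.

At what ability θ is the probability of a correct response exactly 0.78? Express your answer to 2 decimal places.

-0.19

P(θ) = c + (1 − c) · 1 / (1 + exp(−a(θ − b)))
Remove guessing floor: (0.78 − 0.35)/(1 − 0.35) = 0.6615
logit = ln(0.6615/0.3385) = 0.6702
θ = b + logit/(a) = -1.37 + 0.6702/0.5700 = -0.1943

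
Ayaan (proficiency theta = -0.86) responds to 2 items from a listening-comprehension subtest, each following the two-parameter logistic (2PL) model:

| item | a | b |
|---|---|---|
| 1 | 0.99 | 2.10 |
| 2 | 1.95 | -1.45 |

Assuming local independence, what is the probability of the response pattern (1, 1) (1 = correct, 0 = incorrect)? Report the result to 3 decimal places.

0.038

P(theta) = 1 / (1 + exp(−a(theta − b)))
P_1 = 1/(1+e^{2.9304}) = 0.0507
P_2 = 1/(1+e^{-1.1505}) = 0.7596
L = P_1 × P_2 = 0.0507 × 0.7596 = 0.03849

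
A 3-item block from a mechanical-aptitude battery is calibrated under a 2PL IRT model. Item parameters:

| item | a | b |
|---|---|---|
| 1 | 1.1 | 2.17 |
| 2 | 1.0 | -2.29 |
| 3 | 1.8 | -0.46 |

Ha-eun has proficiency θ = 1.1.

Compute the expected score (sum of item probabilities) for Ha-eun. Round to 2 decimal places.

2.15

P(θ) = 1 / (1 + exp(−a(θ − b)))
P_1 = 1/(1+e^{1.1770}) = 0.2356
P_2 = 1/(1+e^{-3.3900}) = 0.9674
P_3 = 1/(1+e^{-2.8080}) = 0.9431
E[score] = 0.2356 + 0.9674 + 0.9431 = 2.1461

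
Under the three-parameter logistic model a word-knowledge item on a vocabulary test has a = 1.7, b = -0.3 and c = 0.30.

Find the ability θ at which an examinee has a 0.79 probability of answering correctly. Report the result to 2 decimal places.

P(θ) = c + (1 − c) · 1 / (1 + exp(−a(θ − b)))
Remove guessing floor: (0.79 − 0.30)/(1 − 0.30) = 0.7000
logit = ln(0.7000/0.3000) = 0.8473
θ = b + logit/(a) = -0.3 + 0.8473/1.7000 = 0.1984

0.20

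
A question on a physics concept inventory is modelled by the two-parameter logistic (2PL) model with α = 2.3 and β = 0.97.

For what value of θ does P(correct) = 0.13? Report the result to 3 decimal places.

P(θ) = 1 / (1 + exp(−α(θ − β)))
logit = ln(0.1300/0.8700) = -1.9010
θ = β + logit/(α) = 0.97 + (-1.9010)/2.3000 = 0.1435

0.143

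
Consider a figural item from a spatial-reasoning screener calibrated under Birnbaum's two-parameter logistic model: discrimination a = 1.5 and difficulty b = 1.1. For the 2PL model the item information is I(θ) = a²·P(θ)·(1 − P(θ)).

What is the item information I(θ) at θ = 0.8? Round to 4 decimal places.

P = 1/(1+e^{0.4500}) = 0.3894
P(1−P) = 0.3894 × 0.6106 = 0.2378
I = a² × P(1−P) = 1.5² × 0.2378 = 0.53496

0.5350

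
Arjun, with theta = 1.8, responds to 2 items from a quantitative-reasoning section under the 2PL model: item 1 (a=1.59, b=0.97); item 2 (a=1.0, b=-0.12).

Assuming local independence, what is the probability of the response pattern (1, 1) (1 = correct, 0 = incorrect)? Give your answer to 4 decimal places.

P(theta) = 1 / (1 + exp(−a(theta − b)))
P_1 = 1/(1+e^{-1.3197}) = 0.7891
P_2 = 1/(1+e^{-1.9200}) = 0.8721
L = P_1 × P_2 = 0.7891 × 0.8721 = 0.68823

0.6882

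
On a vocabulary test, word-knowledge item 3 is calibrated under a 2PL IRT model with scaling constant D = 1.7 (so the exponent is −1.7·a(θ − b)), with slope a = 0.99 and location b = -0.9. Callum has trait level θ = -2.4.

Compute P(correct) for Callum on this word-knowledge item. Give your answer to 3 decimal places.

P(θ) = 1 / (1 + exp(−D·a(θ − b)))
Exponent: 1.7 × 0.99 × (-2.4 − (-0.9)) = -2.5245
1/(1 + e^{2.5245}) = 0.0742
P = 0.0742

0.074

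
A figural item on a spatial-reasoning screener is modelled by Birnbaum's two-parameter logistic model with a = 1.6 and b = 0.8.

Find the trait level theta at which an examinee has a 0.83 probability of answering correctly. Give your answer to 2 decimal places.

P(theta) = 1 / (1 + exp(−a(theta − b)))
logit = ln(0.8300/0.1700) = 1.5856
theta = b + logit/(a) = 0.8 + 1.5856/1.6000 = 1.7910

1.79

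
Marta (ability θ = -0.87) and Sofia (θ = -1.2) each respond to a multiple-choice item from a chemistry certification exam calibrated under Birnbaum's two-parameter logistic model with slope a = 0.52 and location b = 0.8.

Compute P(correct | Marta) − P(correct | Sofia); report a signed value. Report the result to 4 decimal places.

0.0344

P(θ) = 1 / (1 + exp(−a(θ − b)))
P(Marta) = 0.2956  [exponent -0.8684]
P(Sofia) = 0.2611  [exponent -1.0400]
Difference = 0.2956 − 0.2611 = 0.0344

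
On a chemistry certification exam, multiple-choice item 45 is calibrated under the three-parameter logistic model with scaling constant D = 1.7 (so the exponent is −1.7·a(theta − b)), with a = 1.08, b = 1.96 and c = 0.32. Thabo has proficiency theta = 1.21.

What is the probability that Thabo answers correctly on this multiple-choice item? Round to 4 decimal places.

P(theta) = c + (1 − c) · 1 / (1 + exp(−D·a(theta − b)))
Exponent: 1.7 × 1.08 × (1.21 − 1.96) = -1.3770
1/(1 + e^{1.3770}) = 0.2015
P = 0.32 + 0.68 × 0.2015 = 0.4570

0.4570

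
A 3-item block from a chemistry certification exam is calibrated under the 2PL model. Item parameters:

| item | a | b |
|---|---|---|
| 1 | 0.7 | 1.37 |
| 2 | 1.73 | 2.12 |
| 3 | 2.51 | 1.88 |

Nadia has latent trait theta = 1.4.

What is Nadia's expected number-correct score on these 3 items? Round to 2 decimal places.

0.96

P(theta) = 1 / (1 + exp(−a(theta − b)))
P_1 = 1/(1+e^{-0.0210}) = 0.5052
P_2 = 1/(1+e^{1.2456}) = 0.2235
P_3 = 1/(1+e^{1.2048}) = 0.2306
E[score] = 0.5052 + 0.2235 + 0.2306 = 0.9593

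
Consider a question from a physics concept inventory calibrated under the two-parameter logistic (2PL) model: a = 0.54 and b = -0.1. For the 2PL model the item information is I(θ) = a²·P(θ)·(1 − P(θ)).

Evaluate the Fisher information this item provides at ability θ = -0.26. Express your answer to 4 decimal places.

0.0728

P = 1/(1+e^{0.0864}) = 0.4784
P(1−P) = 0.4784 × 0.5216 = 0.2495
I = a² × P(1−P) = 0.54² × 0.2495 = 0.07276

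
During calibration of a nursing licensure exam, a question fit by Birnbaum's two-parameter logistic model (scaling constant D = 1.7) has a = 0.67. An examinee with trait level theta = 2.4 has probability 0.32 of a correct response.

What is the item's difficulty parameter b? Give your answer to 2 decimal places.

3.06

P(theta) = 1 / (1 + exp(−D·a(theta − b)))
logit(0.32) = ln(0.32/0.68) = -0.7538
b = theta − logit/(1.7·a) = 2.4 − (-0.7538)/1.1390 = 3.0618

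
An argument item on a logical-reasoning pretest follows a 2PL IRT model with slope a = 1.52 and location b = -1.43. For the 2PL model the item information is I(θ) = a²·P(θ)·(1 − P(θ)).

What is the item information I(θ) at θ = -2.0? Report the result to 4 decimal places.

0.4815

P = 1/(1+e^{0.8664}) = 0.2960
P(1−P) = 0.2960 × 0.7040 = 0.2084
I = a² × P(1−P) = 1.52² × 0.2084 = 0.48145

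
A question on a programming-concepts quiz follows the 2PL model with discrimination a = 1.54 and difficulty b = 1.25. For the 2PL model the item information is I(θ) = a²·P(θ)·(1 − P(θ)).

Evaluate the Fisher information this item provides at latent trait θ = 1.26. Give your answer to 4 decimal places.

P = 1/(1+e^{-0.0154}) = 0.5038
P(1−P) = 0.5038 × 0.4962 = 0.2500
I = a² × P(1−P) = 1.54² × 0.2500 = 0.59286

0.5929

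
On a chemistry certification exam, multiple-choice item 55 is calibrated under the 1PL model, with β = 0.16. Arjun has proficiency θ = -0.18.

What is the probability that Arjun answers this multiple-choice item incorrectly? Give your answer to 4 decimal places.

P(θ) = 1 / (1 + exp(−(θ − β)))
Exponent: (-0.18 − 0.16) = -0.3400
1/(1 + e^{0.3400}) = 0.4158
P = 0.4158
P(incorrect) = 1 − 0.4158 = 0.5842

0.5842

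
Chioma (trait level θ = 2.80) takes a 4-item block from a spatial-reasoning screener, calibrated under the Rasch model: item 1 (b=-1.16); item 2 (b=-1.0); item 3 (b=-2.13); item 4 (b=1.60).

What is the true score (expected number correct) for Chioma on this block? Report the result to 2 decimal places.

3.72

P(θ) = 1 / (1 + exp(−(θ − b)))
P_1 = 1/(1+e^{-3.9600}) = 0.9813
P_2 = 1/(1+e^{-3.8000}) = 0.9781
P_3 = 1/(1+e^{-4.9300}) = 0.9928
P_4 = 1/(1+e^{-1.2000}) = 0.7685
E[score] = 0.9813 + 0.9781 + 0.9928 + 0.7685 = 3.7208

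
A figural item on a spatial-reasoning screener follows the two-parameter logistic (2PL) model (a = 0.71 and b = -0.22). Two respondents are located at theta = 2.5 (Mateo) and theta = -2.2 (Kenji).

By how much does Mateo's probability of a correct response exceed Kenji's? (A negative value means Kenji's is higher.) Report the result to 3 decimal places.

0.676

P(theta) = 1 / (1 + exp(−a(theta − b)))
P(Mateo) = 0.8734  [exponent 1.9312]
P(Kenji) = 0.1969  [exponent -1.4058]
Difference = 0.8734 − 0.1969 = 0.6765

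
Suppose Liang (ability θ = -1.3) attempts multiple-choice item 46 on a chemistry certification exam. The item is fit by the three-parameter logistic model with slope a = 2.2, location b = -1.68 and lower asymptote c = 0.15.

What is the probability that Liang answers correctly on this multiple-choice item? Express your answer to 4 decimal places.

0.7430

P(θ) = c + (1 − c) · 1 / (1 + exp(−a(θ − b)))
Exponent: 2.2 × (-1.3 − (-1.68)) = 0.8360
1/(1 + e^{-0.8360}) = 0.6976
P = 0.15 + 0.85 × 0.6976 = 0.7430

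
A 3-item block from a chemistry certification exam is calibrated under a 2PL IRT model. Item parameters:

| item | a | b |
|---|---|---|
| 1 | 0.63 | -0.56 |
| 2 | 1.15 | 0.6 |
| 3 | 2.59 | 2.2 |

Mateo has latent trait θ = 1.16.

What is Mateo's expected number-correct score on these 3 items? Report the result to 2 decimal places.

1.47

P(θ) = 1 / (1 + exp(−a(θ − b)))
P_1 = 1/(1+e^{-1.0836}) = 0.7472
P_2 = 1/(1+e^{-0.6440}) = 0.6557
P_3 = 1/(1+e^{2.6936}) = 0.0634
E[score] = 0.7472 + 0.6557 + 0.0634 = 1.4662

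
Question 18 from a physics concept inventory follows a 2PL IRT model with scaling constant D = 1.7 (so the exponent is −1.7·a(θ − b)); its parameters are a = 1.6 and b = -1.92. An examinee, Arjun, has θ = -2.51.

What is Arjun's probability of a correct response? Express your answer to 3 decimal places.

0.167

P(θ) = 1 / (1 + exp(−D·a(θ − b)))
Exponent: 1.7 × 1.6 × (-2.51 − (-1.92)) = -1.6048
1/(1 + e^{1.6048}) = 0.1673
P = 0.1673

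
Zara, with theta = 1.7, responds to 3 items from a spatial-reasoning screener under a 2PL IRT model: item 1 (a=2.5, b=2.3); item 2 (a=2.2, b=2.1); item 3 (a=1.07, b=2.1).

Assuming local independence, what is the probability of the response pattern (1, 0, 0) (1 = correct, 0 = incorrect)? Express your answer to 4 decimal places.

0.0781

P(theta) = 1 / (1 + exp(−a(theta − b)))
P_1 = 1/(1+e^{1.5000}) = 0.1824
P_2 = 1/(1+e^{0.8800}) = 0.2932
P_3 = 1/(1+e^{0.4280}) = 0.3946
L = P_1 × (1−P_2) × (1−P_3) = 0.1824 × 0.7068 × 0.6054 = 0.07806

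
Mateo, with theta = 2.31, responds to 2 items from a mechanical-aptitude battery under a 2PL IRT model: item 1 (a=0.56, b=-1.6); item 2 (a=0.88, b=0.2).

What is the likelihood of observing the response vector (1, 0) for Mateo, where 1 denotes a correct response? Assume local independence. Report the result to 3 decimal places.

P(theta) = 1 / (1 + exp(−a(theta − b)))
P_1 = 1/(1+e^{-2.1896}) = 0.8993
P_2 = 1/(1+e^{-1.8568}) = 0.8649
L = P_1 × (1−P_2) = 0.8993 × 0.1351 = 0.12148

0.121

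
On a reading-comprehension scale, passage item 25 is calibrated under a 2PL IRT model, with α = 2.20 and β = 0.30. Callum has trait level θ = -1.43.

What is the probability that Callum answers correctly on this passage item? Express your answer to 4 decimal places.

P(θ) = 1 / (1 + exp(−α(θ − β)))
Exponent: 2.20 × (-1.43 − 0.30) = -3.8060
1/(1 + e^{3.8060}) = 0.0218

0.0218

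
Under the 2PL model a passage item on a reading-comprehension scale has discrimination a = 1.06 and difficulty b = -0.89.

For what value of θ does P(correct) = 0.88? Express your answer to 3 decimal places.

P(θ) = 1 / (1 + exp(−a(θ − b)))
logit = ln(0.8800/0.1200) = 1.9924
θ = b + logit/(a) = -0.89 + 1.9924/1.0600 = 0.9897

0.990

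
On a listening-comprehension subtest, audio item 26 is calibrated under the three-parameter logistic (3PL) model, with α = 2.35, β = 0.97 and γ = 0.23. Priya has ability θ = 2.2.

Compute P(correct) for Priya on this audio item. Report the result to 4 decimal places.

0.9595

P(θ) = γ + (1 − γ) · 1 / (1 + exp(−α(θ − β)))
Exponent: 2.35 × (2.2 − 0.97) = 2.8905
1/(1 + e^{-2.8905}) = 0.9474
P = 0.23 + 0.77 × 0.9474 = 0.9595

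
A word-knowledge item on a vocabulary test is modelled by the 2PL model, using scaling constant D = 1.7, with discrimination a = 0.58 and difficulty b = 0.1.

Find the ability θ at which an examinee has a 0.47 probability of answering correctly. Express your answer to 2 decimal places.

P(θ) = 1 / (1 + exp(−D·a(θ − b)))
logit = ln(0.4700/0.5300) = -0.1201
θ = b + logit/(1.7·a) = 0.1 + (-0.1201)/0.9860 = -0.0219

-0.02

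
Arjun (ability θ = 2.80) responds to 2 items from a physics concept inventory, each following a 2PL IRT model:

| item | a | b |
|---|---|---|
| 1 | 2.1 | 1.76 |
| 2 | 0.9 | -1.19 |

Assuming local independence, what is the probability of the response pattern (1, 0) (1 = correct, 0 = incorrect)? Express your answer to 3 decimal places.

P(θ) = 1 / (1 + exp(−a(θ − b)))
P_1 = 1/(1+e^{-2.1840}) = 0.8988
P_2 = 1/(1+e^{-3.5910}) = 0.9732
L = P_1 × (1−P_2) = 0.8988 × 0.0268 = 0.02412

0.024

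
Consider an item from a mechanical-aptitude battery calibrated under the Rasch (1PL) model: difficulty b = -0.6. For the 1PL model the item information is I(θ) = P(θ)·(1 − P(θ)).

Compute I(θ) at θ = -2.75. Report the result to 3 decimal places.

P = 1/(1+e^{2.1500}) = 0.1043
P(1−P) = 0.1043 × 0.8957 = 0.0934
I = P(1−P) = 0.09345

0.093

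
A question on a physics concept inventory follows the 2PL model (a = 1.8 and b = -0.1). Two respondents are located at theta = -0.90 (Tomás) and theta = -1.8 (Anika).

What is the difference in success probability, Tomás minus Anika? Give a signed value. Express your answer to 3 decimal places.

P(theta) = 1 / (1 + exp(−a(theta − b)))
P(Tomás) = 0.1915  [exponent -1.4400]
P(Anika) = 0.0448  [exponent -3.0600]
Difference = 0.1915 − 0.0448 = 0.1468

0.147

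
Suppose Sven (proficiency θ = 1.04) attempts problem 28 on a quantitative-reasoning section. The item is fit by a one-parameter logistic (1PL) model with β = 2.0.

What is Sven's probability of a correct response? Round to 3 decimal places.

P(θ) = 1 / (1 + exp(−(θ − β)))
Exponent: (1.04 − 2.0) = -0.9600
1/(1 + e^{0.9600}) = 0.2769
P = 0.2769

0.277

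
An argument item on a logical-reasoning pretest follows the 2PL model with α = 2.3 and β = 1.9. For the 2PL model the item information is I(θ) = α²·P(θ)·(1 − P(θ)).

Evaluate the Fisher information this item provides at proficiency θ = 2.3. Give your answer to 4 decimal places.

1.0779

P = 1/(1+e^{-0.9200}) = 0.7150
P(1−P) = 0.7150 × 0.2850 = 0.2038
I = α² × P(1−P) = 2.3² × 0.2038 = 1.07787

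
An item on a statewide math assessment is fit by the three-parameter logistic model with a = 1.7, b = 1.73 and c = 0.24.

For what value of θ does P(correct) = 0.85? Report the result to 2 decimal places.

2.56

P(θ) = c + (1 − c) · 1 / (1 + exp(−a(θ − b)))
Remove guessing floor: (0.85 − 0.24)/(1 − 0.24) = 0.8026
logit = ln(0.8026/0.1974) = 1.4028
θ = b + logit/(a) = 1.73 + 1.4028/1.7000 = 2.5552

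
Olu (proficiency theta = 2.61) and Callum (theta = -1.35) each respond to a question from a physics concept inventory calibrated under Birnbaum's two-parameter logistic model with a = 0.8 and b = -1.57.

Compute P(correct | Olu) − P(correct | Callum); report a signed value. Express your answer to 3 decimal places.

0.422

P(theta) = 1 / (1 + exp(−a(theta − b)))
P(Olu) = 0.9659  [exponent 3.3440]
P(Callum) = 0.5439  [exponent 0.1760]
Difference = 0.9659 − 0.5439 = 0.4220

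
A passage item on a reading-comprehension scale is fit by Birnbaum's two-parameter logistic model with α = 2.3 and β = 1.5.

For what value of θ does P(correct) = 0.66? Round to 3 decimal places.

P(θ) = 1 / (1 + exp(−α(θ − β)))
logit = ln(0.6600/0.3400) = 0.6633
θ = β + logit/(α) = 1.5 + 0.6633/2.3000 = 1.7884

1.788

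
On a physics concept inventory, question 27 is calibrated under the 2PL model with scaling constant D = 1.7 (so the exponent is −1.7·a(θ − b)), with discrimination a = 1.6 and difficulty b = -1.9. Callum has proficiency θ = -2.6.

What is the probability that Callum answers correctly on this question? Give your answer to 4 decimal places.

0.1297

P(θ) = 1 / (1 + exp(−D·a(θ − b)))
Exponent: 1.7 × 1.6 × (-2.6 − (-1.9)) = -1.9040
1/(1 + e^{1.9040}) = 0.1297
P = 0.1297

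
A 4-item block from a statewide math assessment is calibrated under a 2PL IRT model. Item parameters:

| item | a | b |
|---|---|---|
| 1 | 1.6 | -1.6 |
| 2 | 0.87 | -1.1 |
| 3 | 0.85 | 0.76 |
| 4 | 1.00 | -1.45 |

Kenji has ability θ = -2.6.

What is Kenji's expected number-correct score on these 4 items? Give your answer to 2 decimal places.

P(θ) = 1 / (1 + exp(−a(θ − b)))
P_1 = 1/(1+e^{1.6000}) = 0.1680
P_2 = 1/(1+e^{1.3050}) = 0.2133
P_3 = 1/(1+e^{2.8560}) = 0.0544
P_4 = 1/(1+e^{1.1500}) = 0.2405
E[score] = 0.1680 + 0.2133 + 0.0544 + 0.2405 = 0.6762

0.68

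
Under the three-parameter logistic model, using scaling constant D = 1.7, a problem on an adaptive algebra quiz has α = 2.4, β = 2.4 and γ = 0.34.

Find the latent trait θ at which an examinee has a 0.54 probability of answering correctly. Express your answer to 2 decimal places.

2.20

P(θ) = γ + (1 − γ) · 1 / (1 + exp(−D·α(θ − β)))
Remove guessing floor: (0.54 − 0.34)/(1 − 0.34) = 0.3030
logit = ln(0.3030/0.6970) = -0.8329
θ = β + logit/(1.7·α) = 2.4 + (-0.8329)/4.0800 = 2.1959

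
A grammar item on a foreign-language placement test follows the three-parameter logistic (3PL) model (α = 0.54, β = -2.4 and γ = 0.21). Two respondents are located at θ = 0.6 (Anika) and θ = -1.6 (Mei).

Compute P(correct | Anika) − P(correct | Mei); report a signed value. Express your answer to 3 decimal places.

0.180

P(θ) = γ + (1 − γ) · 1 / (1 + exp(−α(θ − β)))
P(Anika) = 0.8695  [exponent 1.6200]
P(Mei) = 0.6890  [exponent 0.4320]
Difference = 0.8695 − 0.6890 = 0.1805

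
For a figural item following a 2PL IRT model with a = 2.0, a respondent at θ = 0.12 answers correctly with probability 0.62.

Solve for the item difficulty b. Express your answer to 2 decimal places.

-0.12

P(θ) = 1 / (1 + exp(−a(θ − b)))
logit(0.62) = ln(0.62/0.38) = 0.4895
b = θ − logit/(a) = 0.12 − 0.4895/2.0000 = -0.1248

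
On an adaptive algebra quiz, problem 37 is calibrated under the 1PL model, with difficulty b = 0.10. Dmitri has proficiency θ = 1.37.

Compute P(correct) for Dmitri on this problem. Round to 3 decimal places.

0.781

P(θ) = 1 / (1 + exp(−(θ − b)))
Exponent: (1.37 − 0.10) = 1.2700
1/(1 + e^{-1.2700}) = 0.7807
P = 0.7807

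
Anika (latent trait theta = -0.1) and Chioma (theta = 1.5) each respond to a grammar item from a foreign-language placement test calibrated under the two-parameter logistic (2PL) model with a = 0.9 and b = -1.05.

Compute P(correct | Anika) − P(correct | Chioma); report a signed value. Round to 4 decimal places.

-0.2068

P(theta) = 1 / (1 + exp(−a(theta − b)))
P(Anika) = 0.7016  [exponent 0.8550]
P(Chioma) = 0.9085  [exponent 2.2950]
Difference = 0.7016 − 0.9085 = -0.2068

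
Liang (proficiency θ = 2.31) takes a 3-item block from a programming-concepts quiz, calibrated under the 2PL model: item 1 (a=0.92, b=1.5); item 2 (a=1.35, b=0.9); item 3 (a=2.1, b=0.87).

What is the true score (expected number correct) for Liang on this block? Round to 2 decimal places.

2.50

P(θ) = 1 / (1 + exp(−a(θ − b)))
P_1 = 1/(1+e^{-0.7452}) = 0.6781
P_2 = 1/(1+e^{-1.9035}) = 0.8703
P_3 = 1/(1+e^{-3.0240}) = 0.9536
E[score] = 0.6781 + 0.8703 + 0.9536 = 2.5021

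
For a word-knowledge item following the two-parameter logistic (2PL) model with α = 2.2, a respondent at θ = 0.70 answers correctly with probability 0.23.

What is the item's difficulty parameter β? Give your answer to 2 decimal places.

P(θ) = 1 / (1 + exp(−α(θ − β)))
logit(0.23) = ln(0.23/0.77) = -1.2083
β = θ − logit/(α) = 0.70 − (-1.2083)/2.2000 = 1.2492

1.25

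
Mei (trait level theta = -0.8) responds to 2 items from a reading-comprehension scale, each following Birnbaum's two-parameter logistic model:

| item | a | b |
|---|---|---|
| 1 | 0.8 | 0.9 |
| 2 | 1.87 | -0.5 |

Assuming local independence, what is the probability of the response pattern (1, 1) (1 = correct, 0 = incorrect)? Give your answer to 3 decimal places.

P(theta) = 1 / (1 + exp(−a(theta − b)))
P_1 = 1/(1+e^{1.3600}) = 0.2042
P_2 = 1/(1+e^{0.5610}) = 0.3633
L = P_1 × P_2 = 0.2042 × 0.3633 = 0.07420

0.074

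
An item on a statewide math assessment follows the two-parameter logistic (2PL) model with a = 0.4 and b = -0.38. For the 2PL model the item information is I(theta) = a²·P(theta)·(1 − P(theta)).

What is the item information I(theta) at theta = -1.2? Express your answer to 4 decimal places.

P = 1/(1+e^{0.3280}) = 0.4187
P(1−P) = 0.4187 × 0.5813 = 0.2434
I = a² × P(1−P) = 0.4² × 0.2434 = 0.03894

0.0389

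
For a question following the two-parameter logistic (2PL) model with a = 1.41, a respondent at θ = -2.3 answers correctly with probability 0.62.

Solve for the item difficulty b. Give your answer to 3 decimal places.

P(θ) = 1 / (1 + exp(−a(θ − b)))
logit(0.62) = ln(0.62/0.38) = 0.4895
b = θ − logit/(a) = -2.3 − 0.4895/1.4100 = -2.6472

-2.647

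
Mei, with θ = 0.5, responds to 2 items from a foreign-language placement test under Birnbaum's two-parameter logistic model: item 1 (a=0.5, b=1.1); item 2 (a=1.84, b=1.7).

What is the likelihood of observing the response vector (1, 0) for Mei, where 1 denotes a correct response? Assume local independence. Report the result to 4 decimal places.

0.3834

P(θ) = 1 / (1 + exp(−a(θ − b)))
P_1 = 1/(1+e^{0.3000}) = 0.4256
P_2 = 1/(1+e^{2.2080}) = 0.0990
L = P_1 × (1−P_2) = 0.4256 × 0.9010 = 0.38341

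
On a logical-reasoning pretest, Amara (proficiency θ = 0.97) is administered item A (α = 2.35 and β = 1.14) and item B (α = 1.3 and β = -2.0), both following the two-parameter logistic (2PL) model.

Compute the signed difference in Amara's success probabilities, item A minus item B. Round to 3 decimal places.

P(θ) = 1 / (1 + exp(−α(θ − β)))
P_A = 0.4014
P_B = 0.9794
P_A − P_B = -0.5780

-0.578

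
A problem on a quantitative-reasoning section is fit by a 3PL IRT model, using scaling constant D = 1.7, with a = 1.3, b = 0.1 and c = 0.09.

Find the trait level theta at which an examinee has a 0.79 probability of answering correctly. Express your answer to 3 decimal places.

P(theta) = c + (1 − c) · 1 / (1 + exp(−D·a(theta − b)))
Remove guessing floor: (0.79 − 0.09)/(1 − 0.09) = 0.7692
logit = ln(0.7692/0.2308) = 1.2040
theta = b + logit/(1.7·a) = 0.1 + 1.2040/2.2100 = 0.6448

0.645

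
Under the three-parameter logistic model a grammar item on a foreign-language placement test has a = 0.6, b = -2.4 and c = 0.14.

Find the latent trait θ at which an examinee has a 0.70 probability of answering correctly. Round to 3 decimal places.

P(θ) = c + (1 − c) · 1 / (1 + exp(−a(θ − b)))
Remove guessing floor: (0.70 − 0.14)/(1 − 0.14) = 0.6512
logit = ln(0.6512/0.3488) = 0.6242
θ = b + logit/(a) = -2.4 + 0.6242/0.6000 = -1.3597

-1.360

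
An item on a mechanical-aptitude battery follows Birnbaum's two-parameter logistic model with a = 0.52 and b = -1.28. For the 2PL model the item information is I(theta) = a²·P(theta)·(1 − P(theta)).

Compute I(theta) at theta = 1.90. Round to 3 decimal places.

0.036

P = 1/(1+e^{-1.6536}) = 0.8394
P(1−P) = 0.8394 × 0.1606 = 0.1348
I = a² × P(1−P) = 0.52² × 0.1348 = 0.03646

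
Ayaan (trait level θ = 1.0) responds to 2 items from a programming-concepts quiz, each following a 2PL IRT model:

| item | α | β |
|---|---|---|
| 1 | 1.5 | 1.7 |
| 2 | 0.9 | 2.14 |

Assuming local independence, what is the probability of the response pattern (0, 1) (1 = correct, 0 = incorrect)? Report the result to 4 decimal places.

0.1955

P(θ) = 1 / (1 + exp(−α(θ − β)))
P_1 = 1/(1+e^{1.0500}) = 0.2592
P_2 = 1/(1+e^{1.0260}) = 0.2639
L = (1−P_1) × P_2 = 0.7408 × 0.2639 = 0.19546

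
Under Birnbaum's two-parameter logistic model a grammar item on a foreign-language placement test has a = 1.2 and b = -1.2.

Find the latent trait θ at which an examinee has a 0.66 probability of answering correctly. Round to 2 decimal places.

-0.65

P(θ) = 1 / (1 + exp(−a(θ − b)))
logit = ln(0.6600/0.3400) = 0.6633
θ = b + logit/(a) = -1.2 + 0.6633/1.2000 = -0.6473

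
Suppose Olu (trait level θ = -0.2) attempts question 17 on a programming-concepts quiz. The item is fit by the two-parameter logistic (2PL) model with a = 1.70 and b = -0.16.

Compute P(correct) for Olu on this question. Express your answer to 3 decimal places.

P(θ) = 1 / (1 + exp(−a(θ − b)))
Exponent: 1.70 × (-0.2 − (-0.16)) = -0.0680
1/(1 + e^{0.0680}) = 0.4830

0.483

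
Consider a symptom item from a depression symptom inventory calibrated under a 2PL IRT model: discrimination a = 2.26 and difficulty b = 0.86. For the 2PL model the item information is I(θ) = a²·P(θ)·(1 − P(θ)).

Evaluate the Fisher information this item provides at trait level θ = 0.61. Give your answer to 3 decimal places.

1.180

P = 1/(1+e^{0.5650}) = 0.3624
P(1−P) = 0.3624 × 0.6376 = 0.2311
I = a² × P(1−P) = 2.26² × 0.2311 = 1.18018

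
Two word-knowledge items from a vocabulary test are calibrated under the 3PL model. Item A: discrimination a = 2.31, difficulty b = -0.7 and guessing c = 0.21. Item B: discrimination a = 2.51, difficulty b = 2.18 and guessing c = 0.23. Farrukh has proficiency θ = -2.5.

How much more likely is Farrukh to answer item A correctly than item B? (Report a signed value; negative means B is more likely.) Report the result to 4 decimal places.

-0.0078

P(θ) = c + (1 − c) · 1 / (1 + exp(−a(θ − b)))
P_A = 0.2222
P_B = 0.2300
P_A − P_B = -0.0078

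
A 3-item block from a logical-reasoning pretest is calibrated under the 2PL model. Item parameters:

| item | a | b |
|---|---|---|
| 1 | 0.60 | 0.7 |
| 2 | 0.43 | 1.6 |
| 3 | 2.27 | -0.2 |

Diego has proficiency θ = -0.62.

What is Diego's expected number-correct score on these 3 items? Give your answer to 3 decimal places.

P(θ) = 1 / (1 + exp(−a(θ − b)))
P_1 = 1/(1+e^{0.7920}) = 0.3117
P_2 = 1/(1+e^{0.9546}) = 0.2780
P_3 = 1/(1+e^{0.9534}) = 0.2782
E[score] = 0.3117 + 0.2780 + 0.2782 = 0.8679

0.868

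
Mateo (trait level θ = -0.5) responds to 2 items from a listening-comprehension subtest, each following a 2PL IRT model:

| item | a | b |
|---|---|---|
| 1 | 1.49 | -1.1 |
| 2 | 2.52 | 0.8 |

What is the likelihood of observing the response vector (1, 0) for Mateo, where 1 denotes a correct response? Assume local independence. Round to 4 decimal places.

P(θ) = 1 / (1 + exp(−a(θ − b)))
P_1 = 1/(1+e^{-0.8940}) = 0.7097
P_2 = 1/(1+e^{3.2760}) = 0.0364
L = P_1 × (1−P_2) = 0.7097 × 0.9636 = 0.68388

0.6839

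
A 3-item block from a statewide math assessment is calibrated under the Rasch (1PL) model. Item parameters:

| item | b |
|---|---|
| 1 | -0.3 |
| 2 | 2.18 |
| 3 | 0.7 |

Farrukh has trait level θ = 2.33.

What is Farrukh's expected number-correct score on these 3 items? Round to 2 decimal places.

2.31

P(θ) = 1 / (1 + exp(−(θ − b)))
P_1 = 1/(1+e^{-2.6300}) = 0.9328
P_2 = 1/(1+e^{-0.1500}) = 0.5374
P_3 = 1/(1+e^{-1.6300}) = 0.8362
E[score] = 0.9328 + 0.5374 + 0.8362 = 2.3064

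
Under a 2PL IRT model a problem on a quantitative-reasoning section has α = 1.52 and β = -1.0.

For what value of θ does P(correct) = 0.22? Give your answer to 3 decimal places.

-1.833

P(θ) = 1 / (1 + exp(−α(θ − β)))
logit = ln(0.2200/0.7800) = -1.2657
θ = β + logit/(α) = -1.0 + (-1.2657)/1.5200 = -1.8327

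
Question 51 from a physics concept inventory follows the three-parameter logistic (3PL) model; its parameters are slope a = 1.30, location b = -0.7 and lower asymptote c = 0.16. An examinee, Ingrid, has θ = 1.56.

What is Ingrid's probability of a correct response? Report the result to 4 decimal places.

0.9577

P(θ) = c + (1 − c) · 1 / (1 + exp(−a(θ − b)))
Exponent: 1.30 × (1.56 − (-0.7)) = 2.9380
1/(1 + e^{-2.9380}) = 0.9497
P = 0.16 + 0.84 × 0.9497 = 0.9577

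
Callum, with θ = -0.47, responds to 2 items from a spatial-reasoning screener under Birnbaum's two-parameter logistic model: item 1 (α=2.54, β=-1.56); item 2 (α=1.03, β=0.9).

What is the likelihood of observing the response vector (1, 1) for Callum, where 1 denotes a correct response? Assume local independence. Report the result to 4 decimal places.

P(θ) = 1 / (1 + exp(−α(θ − β)))
P_1 = 1/(1+e^{-2.7686}) = 0.9410
P_2 = 1/(1+e^{1.4111}) = 0.1961
L = P_1 × P_2 = 0.9410 × 0.1961 = 0.18448

0.1845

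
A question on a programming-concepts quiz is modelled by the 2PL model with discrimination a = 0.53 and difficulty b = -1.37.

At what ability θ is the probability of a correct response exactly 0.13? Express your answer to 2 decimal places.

P(θ) = 1 / (1 + exp(−a(θ − b)))
logit = ln(0.1300/0.8700) = -1.9010
θ = b + logit/(a) = -1.37 + (-1.9010)/0.5300 = -4.9567

-4.96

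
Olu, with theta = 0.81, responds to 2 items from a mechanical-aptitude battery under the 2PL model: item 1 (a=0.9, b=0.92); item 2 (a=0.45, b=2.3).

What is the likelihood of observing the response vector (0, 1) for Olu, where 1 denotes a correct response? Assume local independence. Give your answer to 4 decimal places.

P(theta) = 1 / (1 + exp(−a(theta − b)))
P_1 = 1/(1+e^{0.0990}) = 0.4753
P_2 = 1/(1+e^{0.6705}) = 0.3384
L = (1−P_1) × P_2 = 0.5247 × 0.3384 = 0.17756

0.1776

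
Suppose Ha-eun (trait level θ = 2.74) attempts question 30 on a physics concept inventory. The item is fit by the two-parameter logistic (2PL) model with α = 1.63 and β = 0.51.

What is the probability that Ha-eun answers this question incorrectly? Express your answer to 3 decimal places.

0.026

P(θ) = 1 / (1 + exp(−α(θ − β)))
Exponent: 1.63 × (2.74 − 0.51) = 3.6349
1/(1 + e^{-3.6349}) = 0.9743
P(incorrect) = 1 − 0.9743 = 0.0257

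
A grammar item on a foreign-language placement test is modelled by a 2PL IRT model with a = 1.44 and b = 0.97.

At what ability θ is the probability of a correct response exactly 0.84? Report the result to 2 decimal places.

2.12

P(θ) = 1 / (1 + exp(−a(θ − b)))
logit = ln(0.8400/0.1600) = 1.6582
θ = b + logit/(a) = 0.97 + 1.6582/1.4400 = 2.1215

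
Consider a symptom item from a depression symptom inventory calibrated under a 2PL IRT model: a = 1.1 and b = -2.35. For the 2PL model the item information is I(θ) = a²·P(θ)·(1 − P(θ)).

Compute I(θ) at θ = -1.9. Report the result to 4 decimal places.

P = 1/(1+e^{-0.4950}) = 0.6213
P(1−P) = 0.6213 × 0.3787 = 0.2353
I = a² × P(1−P) = 1.1² × 0.2353 = 0.28470

0.2847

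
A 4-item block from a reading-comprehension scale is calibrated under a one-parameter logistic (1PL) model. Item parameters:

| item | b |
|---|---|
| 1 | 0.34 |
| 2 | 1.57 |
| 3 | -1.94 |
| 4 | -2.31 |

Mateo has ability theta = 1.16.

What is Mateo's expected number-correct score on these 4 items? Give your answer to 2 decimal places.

P(theta) = 1 / (1 + exp(−(theta − b)))
P_1 = 1/(1+e^{-0.8200}) = 0.6942
P_2 = 1/(1+e^{0.4100}) = 0.3989
P_3 = 1/(1+e^{-3.1000}) = 0.9569
P_4 = 1/(1+e^{-3.4700}) = 0.9698
E[score] = 0.6942 + 0.3989 + 0.9569 + 0.9698 = 3.0199

3.02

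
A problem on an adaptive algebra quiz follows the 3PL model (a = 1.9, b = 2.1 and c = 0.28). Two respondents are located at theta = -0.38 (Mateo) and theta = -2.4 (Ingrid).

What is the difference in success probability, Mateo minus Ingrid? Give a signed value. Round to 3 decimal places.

0.006

P(theta) = c + (1 − c) · 1 / (1 + exp(−a(theta − b)))
P(Mateo) = 0.2864  [exponent -4.7120]
P(Ingrid) = 0.2801  [exponent -8.5500]
Difference = 0.2864 − 0.2801 = 0.0063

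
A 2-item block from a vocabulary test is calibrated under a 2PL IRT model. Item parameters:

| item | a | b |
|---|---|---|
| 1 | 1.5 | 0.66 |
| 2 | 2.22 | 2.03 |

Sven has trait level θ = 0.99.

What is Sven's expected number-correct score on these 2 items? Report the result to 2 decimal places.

P(θ) = 1 / (1 + exp(−a(θ − b)))
P_1 = 1/(1+e^{-0.4950}) = 0.6213
P_2 = 1/(1+e^{2.3088}) = 0.0904
E[score] = 0.6213 + 0.0904 = 0.7117

0.71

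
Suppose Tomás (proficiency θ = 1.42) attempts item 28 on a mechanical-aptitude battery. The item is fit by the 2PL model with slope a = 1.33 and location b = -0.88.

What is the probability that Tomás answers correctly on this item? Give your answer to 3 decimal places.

P(θ) = 1 / (1 + exp(−a(θ − b)))
Exponent: 1.33 × (1.42 − (-0.88)) = 3.0590
1/(1 + e^{-3.0590}) = 0.9552

0.955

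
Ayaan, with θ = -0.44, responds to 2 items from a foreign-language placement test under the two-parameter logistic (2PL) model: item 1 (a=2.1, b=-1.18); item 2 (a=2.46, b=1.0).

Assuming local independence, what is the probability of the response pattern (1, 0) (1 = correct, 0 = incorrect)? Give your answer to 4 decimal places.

P(θ) = 1 / (1 + exp(−a(θ − b)))
P_1 = 1/(1+e^{-1.5540}) = 0.8255
P_2 = 1/(1+e^{3.5424}) = 0.0281
L = P_1 × (1−P_2) = 0.8255 × 0.9719 = 0.80227

0.8023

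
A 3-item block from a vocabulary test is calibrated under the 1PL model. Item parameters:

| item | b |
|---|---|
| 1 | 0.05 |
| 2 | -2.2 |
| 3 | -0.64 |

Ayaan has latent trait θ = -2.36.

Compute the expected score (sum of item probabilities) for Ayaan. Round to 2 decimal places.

0.69

P(θ) = 1 / (1 + exp(−(θ − b)))
P_1 = 1/(1+e^{2.4100}) = 0.0824
P_2 = 1/(1+e^{0.1600}) = 0.4601
P_3 = 1/(1+e^{1.7200}) = 0.1519
E[score] = 0.0824 + 0.4601 + 0.1519 = 0.6944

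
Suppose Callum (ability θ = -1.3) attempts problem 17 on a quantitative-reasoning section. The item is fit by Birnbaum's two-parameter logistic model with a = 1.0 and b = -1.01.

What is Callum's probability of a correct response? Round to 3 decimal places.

P(θ) = 1 / (1 + exp(−a(θ − b)))
Exponent: 1.0 × (-1.3 − (-1.01)) = -0.2900
1/(1 + e^{0.2900}) = 0.4280

0.428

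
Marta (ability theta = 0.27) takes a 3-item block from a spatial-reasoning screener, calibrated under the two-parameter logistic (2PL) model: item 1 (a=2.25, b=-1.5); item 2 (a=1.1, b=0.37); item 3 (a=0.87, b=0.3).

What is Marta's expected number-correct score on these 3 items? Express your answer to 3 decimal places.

1.948

P(theta) = 1 / (1 + exp(−a(theta − b)))
P_1 = 1/(1+e^{-3.9825}) = 0.9817
P_2 = 1/(1+e^{0.1100}) = 0.4725
P_3 = 1/(1+e^{0.0261}) = 0.4935
E[score] = 0.9817 + 0.4725 + 0.4935 = 1.9477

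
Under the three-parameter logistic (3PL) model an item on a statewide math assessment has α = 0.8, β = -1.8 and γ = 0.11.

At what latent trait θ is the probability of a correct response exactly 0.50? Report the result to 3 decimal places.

P(θ) = γ + (1 − γ) · 1 / (1 + exp(−α(θ − β)))
Remove guessing floor: (0.50 − 0.11)/(1 − 0.11) = 0.4382
logit = ln(0.4382/0.5618) = -0.2485
θ = β + logit/(α) = -1.8 + (-0.2485)/0.8000 = -2.1106

-2.111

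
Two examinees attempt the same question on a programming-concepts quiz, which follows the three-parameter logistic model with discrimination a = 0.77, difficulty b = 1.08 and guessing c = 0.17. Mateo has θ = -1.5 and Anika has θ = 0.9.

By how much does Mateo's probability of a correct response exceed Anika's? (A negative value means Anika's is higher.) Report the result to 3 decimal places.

P(θ) = c + (1 − c) · 1 / (1 + exp(−a(θ − b)))
P(Mateo) = 0.2701  [exponent -1.9866]
P(Anika) = 0.5563  [exponent -0.1386]
Difference = 0.2701 − 0.5563 = -0.2862

-0.286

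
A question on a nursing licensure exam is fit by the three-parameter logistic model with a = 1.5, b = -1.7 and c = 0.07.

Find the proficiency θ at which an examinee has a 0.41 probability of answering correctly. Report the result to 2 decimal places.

-2.07

P(θ) = c + (1 − c) · 1 / (1 + exp(−a(θ − b)))
Remove guessing floor: (0.41 − 0.07)/(1 − 0.07) = 0.3656
logit = ln(0.3656/0.6344) = -0.5512
θ = b + logit/(a) = -1.7 + (-0.5512)/1.5000 = -2.0675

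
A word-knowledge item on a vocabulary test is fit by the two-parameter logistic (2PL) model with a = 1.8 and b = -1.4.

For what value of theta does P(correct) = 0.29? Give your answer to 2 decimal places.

P(theta) = 1 / (1 + exp(−a(theta − b)))
logit = ln(0.2900/0.7100) = -0.8954
theta = b + logit/(a) = -1.4 + (-0.8954)/1.8000 = -1.8974

-1.90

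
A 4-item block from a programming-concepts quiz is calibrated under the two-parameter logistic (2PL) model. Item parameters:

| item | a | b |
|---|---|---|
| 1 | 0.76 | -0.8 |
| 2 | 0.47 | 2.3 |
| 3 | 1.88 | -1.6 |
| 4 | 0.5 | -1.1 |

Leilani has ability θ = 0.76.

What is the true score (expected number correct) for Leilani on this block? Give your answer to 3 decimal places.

2.798

P(θ) = 1 / (1 + exp(−a(θ − b)))
P_1 = 1/(1+e^{-1.1856}) = 0.7660
P_2 = 1/(1+e^{0.7238}) = 0.3266
P_3 = 1/(1+e^{-4.4368}) = 0.9883
P_4 = 1/(1+e^{-0.9300}) = 0.7171
E[score] = 0.7660 + 0.3266 + 0.9883 + 0.7171 = 2.7979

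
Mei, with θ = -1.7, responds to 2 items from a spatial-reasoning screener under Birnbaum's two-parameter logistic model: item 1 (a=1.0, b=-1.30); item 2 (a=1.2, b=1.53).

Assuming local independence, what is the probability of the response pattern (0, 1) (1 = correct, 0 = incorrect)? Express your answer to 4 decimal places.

P(θ) = 1 / (1 + exp(−a(θ − b)))
P_1 = 1/(1+e^{0.4000}) = 0.4013
P_2 = 1/(1+e^{3.8760}) = 0.0203
L = (1−P_1) × P_2 = 0.5987 × 0.0203 = 0.01216

0.0122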